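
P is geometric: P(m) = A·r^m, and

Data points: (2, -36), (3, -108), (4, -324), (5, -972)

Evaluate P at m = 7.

Consecutive ratio: -108/(-36) = 3, and -324/(-108) = 3, so r = 3.
Then A·3^2 = -36 gives A = -4, and P(m) = -4·3^m.
P(7) = -4·3^7 = -8748.

-8748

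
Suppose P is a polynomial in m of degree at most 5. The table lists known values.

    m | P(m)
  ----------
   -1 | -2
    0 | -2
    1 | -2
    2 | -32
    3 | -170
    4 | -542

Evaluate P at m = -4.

-422

First differences: 0, 0, -30, -138, -372. Second differences: 0, -30, -108, -234. Third differences: -30, -78, -126. Fourth differences: -48, -48.
Level-4 differences are constant, so P has degree 4.
Fitting a degree-4 polynomial gives P(m) = -2m^4 - m³ + 2m² + m - 2.
Then P(-4) = -422.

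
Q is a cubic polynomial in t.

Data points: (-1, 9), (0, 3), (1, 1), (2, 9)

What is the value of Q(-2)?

13

Write Q(t) = at³ + bt² + ct + d; the 4 given values yield a linear system in the 4 coefficients.
Solving, Q(t) = t³ + 2t² - 5t + 3.
Then Q(-2) = 13.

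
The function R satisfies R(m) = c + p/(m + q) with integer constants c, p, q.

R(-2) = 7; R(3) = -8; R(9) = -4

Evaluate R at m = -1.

16

(R(m) − c)(m + q) = p for each data point; the three points give a linear system in c and q, then p follows.
Solving: c = -2, q = 0, p = -18, so R(m) = -2 − 18/(m + 0).
Then R(-1) = -2 − 18/(-1) = 16.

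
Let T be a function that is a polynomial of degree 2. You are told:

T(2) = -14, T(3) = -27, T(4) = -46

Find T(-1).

Write T(x) = ax² + bx + c; the 3 given values yield a linear system in the 3 coefficients.
Solving, T(x) = -3x² + 2x - 6.
Then T(-1) = -11.

-11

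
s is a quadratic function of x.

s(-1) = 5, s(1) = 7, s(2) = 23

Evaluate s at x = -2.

Write s(x) = ax² + bx + c; the 3 given values yield a linear system in the 3 coefficients.
Solving, s(x) = 5x² + x + 1.
Then s(-2) = 19.

19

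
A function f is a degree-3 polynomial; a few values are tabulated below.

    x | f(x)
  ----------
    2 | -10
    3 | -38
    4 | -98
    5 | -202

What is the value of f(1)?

Write f(x) = ax³ + bx² + cx + d; the 4 given values yield a linear system in the 4 coefficients.
Solving, f(x) = -2x³ + 2x² - 2.
Then f(1) = -2.

-2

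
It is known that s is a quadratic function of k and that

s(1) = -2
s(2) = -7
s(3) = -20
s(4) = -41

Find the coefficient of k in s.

7

First differences: -5, -13, -21. Second differences: -8, -8.
Level-2 differences are constant, so s has degree 2.
Fitting a degree-2 polynomial gives s(k) = -4k² + 7k - 5.
The coefficient of k is 7.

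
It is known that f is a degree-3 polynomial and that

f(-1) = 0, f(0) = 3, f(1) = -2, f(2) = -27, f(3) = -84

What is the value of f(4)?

First differences: 3, -5, -25, -57. Second differences: -8, -20, -32. Third differences: -12, -12.
Level-3 differences are constant, so f has degree 3.
Fitting a degree-3 polynomial gives f(m) = -2m³ - 4m² + m + 3.
Then f(4) = -185.

-185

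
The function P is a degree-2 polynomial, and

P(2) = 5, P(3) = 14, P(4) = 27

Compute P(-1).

2

Write P(k) = ak² + bk + c; the 3 given values yield a linear system in the 3 coefficients.
Solving, P(k) = 2k² - k - 1.
Then P(-1) = 2.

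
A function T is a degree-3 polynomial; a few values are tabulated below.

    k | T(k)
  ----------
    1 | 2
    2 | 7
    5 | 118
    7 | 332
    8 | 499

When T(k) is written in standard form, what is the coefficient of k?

Write T(k) = ak³ + bk² + ck + d; the 5 given values yield a linear system in the 4 coefficients.
Solving, T(k) = k³ - 2k + 3.
The coefficient of k is -2.

-2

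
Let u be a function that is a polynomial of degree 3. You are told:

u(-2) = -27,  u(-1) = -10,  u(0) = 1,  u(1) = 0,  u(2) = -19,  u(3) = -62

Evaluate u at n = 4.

-135

Write u(n) = an³ + bn² + cn + d; the 6 given values yield a linear system in the 4 coefficients.
Solving, u(n) = -n³ - 6n² + 6n + 1.
Then u(4) = -135.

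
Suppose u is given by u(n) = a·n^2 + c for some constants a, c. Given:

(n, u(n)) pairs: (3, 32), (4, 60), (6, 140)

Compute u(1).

From u(3) = 32 and u(4) = 60: 9a + c = 32 and 16a + c = 60.
Subtracting: 7a = 28, so a = 4; then c = 32 − 4·9 = -4.
So u(n) = 4n² − 4, and u(1) = 0.

0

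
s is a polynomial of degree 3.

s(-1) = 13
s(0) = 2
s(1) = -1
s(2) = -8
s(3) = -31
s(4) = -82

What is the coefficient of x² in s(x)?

4

First differences: -11, -3, -7, -23, -51. Second differences: 8, -4, -16, -28. Third differences: -12, -12, -12.
Level-3 differences are constant, so s has degree 3.
Fitting a degree-3 polynomial gives s(x) = -2x³ + 4x² - 5x + 2.
The coefficient of x² is 4.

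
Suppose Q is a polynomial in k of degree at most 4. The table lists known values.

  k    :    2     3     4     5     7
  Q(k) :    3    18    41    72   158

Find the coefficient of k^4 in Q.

Write Q(k) = ak^4 + bk³ + ck² + dk + e; the 5 given values yield a linear system in the 5 coefficients.
Solving, the top 2 coefficients vanish, and Q(k) = 4k² - 5k - 3.
The coefficient of k^4 is 0.

0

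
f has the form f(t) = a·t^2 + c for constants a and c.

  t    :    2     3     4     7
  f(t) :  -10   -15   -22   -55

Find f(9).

From f(2) = -10 and f(3) = -15: 4a + c = -10 and 9a + c = -15.
Subtracting: 5a = -5, so a = -1; then c = -10 − (-1)·4 = -6.
So f(t) = -1t² − 6, and f(9) = -87.

-87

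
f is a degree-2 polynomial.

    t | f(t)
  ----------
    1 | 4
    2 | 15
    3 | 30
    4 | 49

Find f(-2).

-5

First differences: 11, 15, 19. Second differences: 4, 4.
Level-2 differences are constant, so f has degree 2.
Fitting a degree-2 polynomial gives f(t) = 2t² + 5t - 3.
Then f(-2) = -5.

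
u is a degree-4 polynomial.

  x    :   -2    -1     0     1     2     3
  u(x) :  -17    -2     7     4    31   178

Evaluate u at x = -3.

First differences: 15, 9, -3, 27, 147. Second differences: -6, -12, 30, 120. Third differences: -6, 42, 90. Fourth differences: 48, 48.
Level-4 differences are constant, so u has degree 4.
Fitting a degree-4 polynomial gives u(x) = 2x^4 + 3x³ - 8x² + 7.
Then u(-3) = 16.

16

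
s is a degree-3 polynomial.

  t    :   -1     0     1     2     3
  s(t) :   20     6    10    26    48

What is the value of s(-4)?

First differences: -14, 4, 16, 22. Second differences: 18, 12, 6. Third differences: -6, -6.
Level-3 differences are constant, so s has degree 3.
Fitting a degree-3 polynomial gives s(t) = -t³ + 9t² - 4t + 6.
Then s(-4) = 230.

230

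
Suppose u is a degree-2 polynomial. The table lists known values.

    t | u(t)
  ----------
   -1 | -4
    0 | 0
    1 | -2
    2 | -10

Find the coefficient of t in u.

1

First differences: 4, -2, -8. Second differences: -6, -6.
Level-2 differences are constant, so u has degree 2.
Fitting a degree-2 polynomial gives u(t) = -3t² + t.
The coefficient of t is 1.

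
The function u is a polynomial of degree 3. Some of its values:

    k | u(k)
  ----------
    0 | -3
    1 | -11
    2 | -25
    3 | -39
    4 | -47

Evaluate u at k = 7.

25

First differences: -8, -14, -14, -8. Second differences: -6, 0, 6. Third differences: 6, 6.
Level-3 differences are constant, so u has degree 3.
Fitting a degree-3 polynomial gives u(k) = k³ - 6k² - 3k - 3.
Then u(7) = 25.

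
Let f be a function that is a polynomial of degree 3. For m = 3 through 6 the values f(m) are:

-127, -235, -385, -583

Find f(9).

Write f(m) = am³ + bm² + cm + d; the 4 given values yield a linear system in the 4 coefficients.
Solving, f(m) = -m³ - 9m² - 8m + 5.
Then f(9) = -1525.

-1525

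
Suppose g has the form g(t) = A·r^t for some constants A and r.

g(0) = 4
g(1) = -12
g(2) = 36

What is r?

Consecutive ratio: -12/4 = -3, and 36/(-12) = -3, so r = -3.
Then A·(-3)^0 = 4 gives A = 4, and g(t) = 4·(-3)^t.

-3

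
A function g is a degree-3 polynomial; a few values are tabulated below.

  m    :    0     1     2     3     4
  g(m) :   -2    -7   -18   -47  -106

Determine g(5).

-207

First differences: -5, -11, -29, -59. Second differences: -6, -18, -30. Third differences: -12, -12.
Level-3 differences are constant, so g has degree 3.
Fitting a degree-3 polynomial gives g(m) = -2m³ + 3m² - 6m - 2.
Then g(5) = -207.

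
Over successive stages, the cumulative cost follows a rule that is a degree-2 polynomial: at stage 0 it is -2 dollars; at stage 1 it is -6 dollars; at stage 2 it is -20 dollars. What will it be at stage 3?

-44

Write the value at t as f(t).
Write f(t) = at² + bt + c; the 3 given values yield a linear system in the 3 coefficients.
Solving, f(t) = -5t² + t - 2.
Then f(3) = -44.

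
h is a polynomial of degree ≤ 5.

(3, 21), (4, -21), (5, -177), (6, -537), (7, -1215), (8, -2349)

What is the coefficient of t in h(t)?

First differences: -42, -156, -360, -678, -1134. Second differences: -114, -204, -318, -456. Third differences: -90, -114, -138. Fourth differences: -24, -24.
Level-4 differences are constant, so h has degree 4.
Fitting a degree-4 polynomial gives h(t) = -t^4 + 3t³ + 4t² - 6t + 3.
The coefficient of t is -6.

-6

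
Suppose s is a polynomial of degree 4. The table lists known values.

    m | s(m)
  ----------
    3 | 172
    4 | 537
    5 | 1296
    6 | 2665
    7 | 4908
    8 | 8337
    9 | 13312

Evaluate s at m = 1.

0

Write s(m) = am^4 + bm³ + cm² + dm + e; the 7 given values yield a linear system in the 5 coefficients.
Solving, s(m) = 2m^4 + 3m² - 6m + 1.
Then s(1) = 0.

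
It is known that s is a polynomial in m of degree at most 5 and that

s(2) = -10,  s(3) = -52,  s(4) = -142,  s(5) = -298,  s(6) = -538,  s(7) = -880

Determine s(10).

First differences: -42, -90, -156, -240, -342. Second differences: -48, -66, -84, -102. Third differences: -18, -18, -18.
Level-3 differences are constant, so s has degree 3.
Fitting a degree-3 polynomial gives s(m) = -3m³ + 3m² + 2.
Then s(10) = -2698.

-2698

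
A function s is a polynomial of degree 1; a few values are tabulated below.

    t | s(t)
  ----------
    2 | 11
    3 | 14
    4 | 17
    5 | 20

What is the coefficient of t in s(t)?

Write s(t) = at + b; the 4 given values yield a linear system in the 2 coefficients.
Solving, s(t) = 3t + 5.
The coefficient of t is 3.

3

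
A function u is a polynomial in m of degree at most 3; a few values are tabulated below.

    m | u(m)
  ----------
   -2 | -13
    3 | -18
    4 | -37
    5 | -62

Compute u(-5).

Write u(m) = am³ + bm² + cm + d; the 4 given values yield a linear system in the 4 coefficients.
Solving, the leading coefficient vanishes, and u(m) = -3m² + 2m + 3.
Then u(-5) = -82.

-82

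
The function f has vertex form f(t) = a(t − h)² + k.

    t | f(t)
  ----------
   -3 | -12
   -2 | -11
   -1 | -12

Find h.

First differences 1, -1; second difference -2 = 2a, so a = -1.
Expanding, the t-coefficient is −2ah = 2h; matching it to the data gives h = -2, and then k = -11.
So f(t) = -1(t + 2)² − 11.
Hence h = -2.

-2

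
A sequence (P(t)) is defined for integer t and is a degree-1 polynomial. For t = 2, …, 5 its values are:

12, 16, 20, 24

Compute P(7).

Write P(t) = at + b; the 4 given values yield a linear system in the 2 coefficients.
Solving, P(t) = 4t + 4.
Then P(7) = 32.

32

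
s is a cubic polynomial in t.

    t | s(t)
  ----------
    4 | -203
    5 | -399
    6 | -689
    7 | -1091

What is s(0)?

Write s(t) = at³ + bt² + ct + d; the 4 given values yield a linear system in the 4 coefficients.
Solving, s(t) = -3t³ - 2t² + 5t + 1.
The constant term is s(0) = 1.

1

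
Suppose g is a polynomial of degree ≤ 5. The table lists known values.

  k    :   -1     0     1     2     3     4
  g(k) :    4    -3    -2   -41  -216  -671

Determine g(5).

First differences: -7, 1, -39, -175, -455. Second differences: 8, -40, -136, -280. Third differences: -48, -96, -144. Fourth differences: -48, -48.
Level-4 differences are constant, so g has degree 4.
Fitting a degree-4 polynomial gives g(k) = -2k^4 - 4k³ + 6k² + k - 3.
Then g(5) = -1598.

-1598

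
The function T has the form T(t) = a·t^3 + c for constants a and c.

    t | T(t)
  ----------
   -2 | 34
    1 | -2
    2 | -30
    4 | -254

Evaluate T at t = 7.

From T(-2) = 34 and T(1) = -2: -8a + c = 34 and 1a + c = -2.
Subtracting: 9a = -36, so a = -4; then c = 34 − (-4)·(-8) = 2.
So T(t) = -4t³ + 2, and T(7) = -1370.

-1370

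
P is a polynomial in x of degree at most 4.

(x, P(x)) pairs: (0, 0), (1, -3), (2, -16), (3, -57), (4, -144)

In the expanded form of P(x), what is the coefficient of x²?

Write P(x) = ax^4 + bx³ + cx² + dx + e; the 5 given values yield a linear system in the 5 coefficients.
Solving, the leading coefficient vanishes, and P(x) = -3x³ + 4x² - 4x.
The coefficient of x² is 4.

4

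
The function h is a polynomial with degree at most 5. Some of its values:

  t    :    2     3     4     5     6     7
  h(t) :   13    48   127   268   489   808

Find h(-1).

-8

First differences: 35, 79, 141, 221, 319. Second differences: 44, 62, 80, 98. Third differences: 18, 18, 18.
Level-3 differences are constant, so h has degree 3.
Fitting a degree-3 polynomial gives h(t) = 3t³ - 5t² + 3t + 3.
Then h(-1) = -8.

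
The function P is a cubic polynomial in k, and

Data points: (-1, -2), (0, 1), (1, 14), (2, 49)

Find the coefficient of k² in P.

Write P(k) = ak³ + bk² + ck + d; the 4 given values yield a linear system in the 4 coefficients.
Solving, P(k) = 2k³ + 5k² + 6k + 1.
The coefficient of k² is 5.

5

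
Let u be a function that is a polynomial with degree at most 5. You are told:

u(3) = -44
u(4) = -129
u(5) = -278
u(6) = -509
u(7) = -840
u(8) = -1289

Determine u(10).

Write u(x) = ax^5 + bx^4 + cx³ + dx² + ex + p; the 6 given values yield a linear system in the 6 coefficients.
Solving, the top 2 coefficients vanish, and u(x) = -3x³ + 4x² - 2x + 7.
Then u(10) = -2613.

-2613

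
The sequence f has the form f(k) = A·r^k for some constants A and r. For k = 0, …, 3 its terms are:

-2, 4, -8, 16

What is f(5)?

Consecutive ratio: 4/(-2) = -2, and -8/4 = -2, so r = -2.
Then A·(-2)^0 = -2 gives A = -2, and f(k) = -2·(-2)^k.
f(5) = -2·(-2)^5 = 64.

64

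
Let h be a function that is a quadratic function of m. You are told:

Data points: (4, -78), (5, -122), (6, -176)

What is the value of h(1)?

Write h(m) = am² + bm + c; the 3 given values yield a linear system in the 3 coefficients.
Solving, h(m) = -5m² + m - 2.
Then h(1) = -6.

-6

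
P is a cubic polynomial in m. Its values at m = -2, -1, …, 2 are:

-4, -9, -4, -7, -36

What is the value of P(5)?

Write P(m) = am³ + bm² + cm + d; the 5 given values yield a linear system in the 4 coefficients.
Solving, P(m) = -3m³ - 4m² + 4m - 4.
Then P(5) = -459.

-459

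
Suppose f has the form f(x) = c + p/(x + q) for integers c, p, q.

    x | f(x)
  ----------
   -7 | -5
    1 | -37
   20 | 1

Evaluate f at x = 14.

(f(x) − c)(x + q) = p for each data point; the three points give a linear system in c and q, then p follows.
Solving: c = -1, q = -2, p = 36, so f(x) = -1 + 36/(x − 2).
Then f(14) = -1 + 36/12 = 2.

2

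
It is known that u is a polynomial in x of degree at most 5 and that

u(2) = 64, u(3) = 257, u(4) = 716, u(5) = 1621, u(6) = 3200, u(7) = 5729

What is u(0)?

Write u(x) = ax^5 + bx^4 + cx³ + dx² + ex + p; the 6 given values yield a linear system in the 6 coefficients.
Solving, the leading coefficient vanishes, and u(x) = 2x^4 + 2x³ + 5x² - 4.
The constant term is u(0) = -4.

-4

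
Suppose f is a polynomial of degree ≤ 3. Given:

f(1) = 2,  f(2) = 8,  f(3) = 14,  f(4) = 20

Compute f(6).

Write f(x) = ax³ + bx² + cx + d; the 4 given values yield a linear system in the 4 coefficients.
Solving, the top 2 coefficients vanish, and f(x) = 6x - 4.
Then f(6) = 32.

32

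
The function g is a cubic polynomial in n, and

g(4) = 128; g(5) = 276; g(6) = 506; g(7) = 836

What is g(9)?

Write g(n) = an³ + bn² + cn + d; the 4 given values yield a linear system in the 4 coefficients.
Solving, g(n) = 3n³ - 4n² + n - 4.
Then g(9) = 1868.

1868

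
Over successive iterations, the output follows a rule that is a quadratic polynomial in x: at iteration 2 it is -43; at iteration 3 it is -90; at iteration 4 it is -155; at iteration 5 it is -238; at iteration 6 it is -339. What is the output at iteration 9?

-750

Write the value at x as P(x).
First differences: -47, -65, -83, -101. Second differences: -18, -18, -18.
Level-2 differences are constant, so P has degree 2.
Fitting a degree-2 polynomial gives P(x) = -9x² - 2x - 3.
Then P(9) = -750.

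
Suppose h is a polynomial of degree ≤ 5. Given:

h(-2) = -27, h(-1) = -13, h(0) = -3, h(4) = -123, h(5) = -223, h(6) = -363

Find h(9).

-1083

Write h(x) = ax^5 + bx^4 + cx³ + dx² + ex + p; the 6 given values yield a linear system in the 6 coefficients.
Solving, the top 2 coefficients vanish, and h(x) = -x³ - 5x² + 6x - 3.
Then h(9) = -1083.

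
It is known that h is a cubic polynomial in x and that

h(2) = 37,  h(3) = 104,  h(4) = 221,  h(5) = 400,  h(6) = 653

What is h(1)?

8

First differences: 67, 117, 179, 253. Second differences: 50, 62, 74. Third differences: 12, 12.
Level-3 differences are constant, so h has degree 3.
Fitting a degree-3 polynomial gives h(x) = 2x³ + 7x² - 6x + 5.
Then h(1) = 8.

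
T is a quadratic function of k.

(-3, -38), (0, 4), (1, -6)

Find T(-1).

Write T(k) = ak² + bk + c; the 3 given values yield a linear system in the 3 coefficients.
Solving, T(k) = -6k² - 4k + 4.
Then T(-1) = 2.

2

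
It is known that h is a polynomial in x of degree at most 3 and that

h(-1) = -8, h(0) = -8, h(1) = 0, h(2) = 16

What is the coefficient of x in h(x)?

First differences: 0, 8, 16. Second differences: 8, 8.
Level-2 differences are constant, so h has degree 2.
Fitting a degree-2 polynomial gives h(x) = 4x² + 4x - 8.
The coefficient of x is 4.

4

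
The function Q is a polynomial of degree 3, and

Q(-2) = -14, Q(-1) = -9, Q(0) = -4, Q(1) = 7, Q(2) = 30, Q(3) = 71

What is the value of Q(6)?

362

First differences: 5, 5, 11, 23, 41. Second differences: 0, 6, 12, 18. Third differences: 6, 6, 6.
Level-3 differences are constant, so Q has degree 3.
Fitting a degree-3 polynomial gives Q(n) = n³ + 3n² + 7n - 4.
Then Q(6) = 362.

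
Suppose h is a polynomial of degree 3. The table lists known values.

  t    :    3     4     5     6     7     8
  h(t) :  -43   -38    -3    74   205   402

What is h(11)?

First differences: 5, 35, 77, 131, 197. Second differences: 30, 42, 54, 66. Third differences: 12, 12, 12.
Level-3 differences are constant, so h has degree 3.
Fitting a degree-3 polynomial gives h(t) = 2t³ - 9t² - 6t + 2.
Then h(11) = 1509.

1509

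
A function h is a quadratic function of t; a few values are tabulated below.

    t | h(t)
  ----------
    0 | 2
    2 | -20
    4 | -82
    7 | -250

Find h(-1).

Write h(t) = at² + bt + c; the 4 given values yield a linear system in the 3 coefficients.
Solving, h(t) = -5t² - t + 2.
Then h(-1) = -2.

-2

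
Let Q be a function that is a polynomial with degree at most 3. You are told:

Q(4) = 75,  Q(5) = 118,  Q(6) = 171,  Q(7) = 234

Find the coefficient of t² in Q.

First differences: 43, 53, 63. Second differences: 10, 10.
Level-2 differences are constant, so Q has degree 2.
Fitting a degree-2 polynomial gives Q(t) = 5t² - 2t + 3.
The coefficient of t² is 5.

5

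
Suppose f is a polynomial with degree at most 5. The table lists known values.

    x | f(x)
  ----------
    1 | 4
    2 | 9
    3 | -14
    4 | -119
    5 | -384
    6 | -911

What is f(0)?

First differences: 5, -23, -105, -265, -527. Second differences: -28, -82, -160, -262. Third differences: -54, -78, -102. Fourth differences: -24, -24.
Level-4 differences are constant, so f has degree 4.
Fitting a degree-4 polynomial gives f(x) = -x^4 + x³ + 5x² - 2x + 1.
Then f(0) = 1.

1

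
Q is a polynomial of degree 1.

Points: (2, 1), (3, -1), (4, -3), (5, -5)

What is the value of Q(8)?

-11

First differences: -2, -2, -2.
Level-1 differences are constant, so Q has degree 1.
Fitting a degree-1 polynomial gives Q(k) = -2k + 5.
Then Q(8) = -11.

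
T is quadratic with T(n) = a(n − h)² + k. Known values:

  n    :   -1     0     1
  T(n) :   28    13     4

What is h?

First differences -15, -9; second difference 6 = 2a, so a = 3.
Expanding, the n-coefficient is −2ah = -6h; matching it to the data gives h = 2, and then k = 1.
So T(n) = 3(n − 2)² + 1.
Hence h = 2.

2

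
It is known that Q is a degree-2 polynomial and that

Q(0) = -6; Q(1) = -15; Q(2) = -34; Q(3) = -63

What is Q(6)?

First differences: -9, -19, -29. Second differences: -10, -10.
Level-2 differences are constant, so Q has degree 2.
Fitting a degree-2 polynomial gives Q(n) = -5n² - 4n - 6.
Then Q(6) = -210.

-210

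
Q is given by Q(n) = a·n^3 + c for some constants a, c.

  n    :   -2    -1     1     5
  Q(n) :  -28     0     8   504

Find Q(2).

36

From Q(-2) = -28 and Q(-1) = 0: -8a + c = -28 and -1a + c = 0.
Subtracting: 7a = 28, so a = 4; then c = -28 − 4·(-8) = 4.
So Q(n) = 4n³ + 4, and Q(2) = 36.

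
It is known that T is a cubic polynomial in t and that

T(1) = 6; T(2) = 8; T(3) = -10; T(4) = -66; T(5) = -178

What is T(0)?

Write T(t) = at³ + bt² + ct + d; the 5 given values yield a linear system in the 4 coefficients.
Solving, T(t) = -3t³ + 8t² - t + 2.
Then T(0) = 2.

2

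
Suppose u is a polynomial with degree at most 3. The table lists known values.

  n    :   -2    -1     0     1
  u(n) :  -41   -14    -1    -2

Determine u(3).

-46

First differences: 27, 13, -1. Second differences: -14, -14.
Level-2 differences are constant, so u has degree 2.
Fitting a degree-2 polynomial gives u(n) = -7n² + 6n - 1.
Then u(3) = -46.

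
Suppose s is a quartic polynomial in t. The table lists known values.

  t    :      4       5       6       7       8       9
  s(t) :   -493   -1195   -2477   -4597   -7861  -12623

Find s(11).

-28297

First differences: -702, -1282, -2120, -3264, -4762. Second differences: -580, -838, -1144, -1498. Third differences: -258, -306, -354. Fourth differences: -48, -48.
Level-4 differences are constant, so s has degree 4.
Fitting a degree-4 polynomial gives s(t) = -2t^4 + t³ - 3t² + 2t - 5.
Then s(11) = -28297.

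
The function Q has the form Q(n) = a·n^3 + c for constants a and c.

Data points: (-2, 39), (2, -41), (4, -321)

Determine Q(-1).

From Q(-2) = 39 and Q(2) = -41: -8a + c = 39 and 8a + c = -41.
Subtracting: 16a = -80, so a = -5; then c = 39 − (-5)·(-8) = -1.
So Q(n) = -5n³ − 1, and Q(-1) = 4.

4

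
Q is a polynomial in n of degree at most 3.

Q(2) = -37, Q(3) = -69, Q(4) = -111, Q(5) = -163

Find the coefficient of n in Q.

-7

First differences: -32, -42, -52. Second differences: -10, -10.
Level-2 differences are constant, so Q has degree 2.
Fitting a degree-2 polynomial gives Q(n) = -5n² - 7n - 3.
The coefficient of n is -7.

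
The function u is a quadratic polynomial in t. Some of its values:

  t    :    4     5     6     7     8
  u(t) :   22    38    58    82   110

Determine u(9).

142

First differences: 16, 20, 24, 28. Second differences: 4, 4, 4.
Level-2 differences are constant, so u has degree 2.
Extending the table by one column gives the next first difference 32, so u(9) = 110 + 32 = 142.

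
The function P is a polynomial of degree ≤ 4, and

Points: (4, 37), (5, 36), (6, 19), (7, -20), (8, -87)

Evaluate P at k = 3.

28

Write P(k) = ak^4 + bk³ + ck² + dk + e; the 5 given values yield a linear system in the 5 coefficients.
Solving, the leading coefficient vanishes, and P(k) = -k³ + 7k² - 3k + 1.
Then P(3) = 28.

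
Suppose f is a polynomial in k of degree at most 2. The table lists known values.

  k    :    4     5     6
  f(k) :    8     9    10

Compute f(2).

First differences: 1, 1.
Level-1 differences are constant, so f has degree 1.
Fitting a degree-1 polynomial gives f(k) = k + 4.
Then f(2) = 6.

6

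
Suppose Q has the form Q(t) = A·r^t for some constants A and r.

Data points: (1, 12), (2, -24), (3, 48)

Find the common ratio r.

Consecutive ratio: -24/12 = -2, and 48/(-24) = -2, so r = -2.
Then A·(-2)^1 = 12 gives A = -6, and Q(t) = -6·(-2)^t.

-2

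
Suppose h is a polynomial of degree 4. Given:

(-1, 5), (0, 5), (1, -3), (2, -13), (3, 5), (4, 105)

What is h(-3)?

First differences: 0, -8, -10, 18, 100. Second differences: -8, -2, 28, 82. Third differences: 6, 30, 54. Fourth differences: 24, 24.
Level-4 differences are constant, so h has degree 4.
Fitting a degree-4 polynomial gives h(x) = x^4 - x³ - 5x² - 3x + 5.
Then h(-3) = 77.

77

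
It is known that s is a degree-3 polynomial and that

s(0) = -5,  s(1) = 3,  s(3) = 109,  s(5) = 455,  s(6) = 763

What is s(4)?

243

Write s(k) = ak³ + bk² + ck + d; the 5 given values yield a linear system in the 4 coefficients.
Solving, s(k) = 3k³ + 3k² + 2k - 5.
Then s(4) = 243.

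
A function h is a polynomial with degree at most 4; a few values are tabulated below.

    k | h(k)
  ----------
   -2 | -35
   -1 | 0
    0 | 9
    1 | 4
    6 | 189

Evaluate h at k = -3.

Write h(k) = ak^4 + bk³ + ck² + dk + e; the 5 given values yield a linear system in the 5 coefficients.
Solving, the leading coefficient vanishes, and h(k) = 2k³ - 7k² + 9.
Then h(-3) = -108.

-108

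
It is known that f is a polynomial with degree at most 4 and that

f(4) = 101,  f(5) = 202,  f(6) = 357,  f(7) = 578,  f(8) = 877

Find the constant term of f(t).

-3

First differences: 101, 155, 221, 299. Second differences: 54, 66, 78. Third differences: 12, 12.
Level-3 differences are constant, so f has degree 3.
Fitting a degree-3 polynomial gives f(t) = 2t³ - 3t² + 6t - 3.
The constant term is f(0) = -3.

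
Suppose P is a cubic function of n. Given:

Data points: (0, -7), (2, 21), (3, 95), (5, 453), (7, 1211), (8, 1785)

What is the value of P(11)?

4503

Write P(n) = an³ + bn² + cn + d; the 6 given values yield a linear system in the 4 coefficients.
Solving, P(n) = 3n³ + 5n² - 8n - 7.
Then P(11) = 4503.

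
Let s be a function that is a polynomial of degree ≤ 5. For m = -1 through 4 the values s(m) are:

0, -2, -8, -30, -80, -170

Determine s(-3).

First differences: -2, -6, -22, -50, -90. Second differences: -4, -16, -28, -40. Third differences: -12, -12, -12.
Level-3 differences are constant, so s has degree 3.
Fitting a degree-3 polynomial gives s(m) = -2m³ - 2m² - 2m - 2.
Then s(-3) = 40.

40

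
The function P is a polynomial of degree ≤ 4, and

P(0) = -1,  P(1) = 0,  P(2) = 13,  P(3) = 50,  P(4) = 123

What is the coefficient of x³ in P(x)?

First differences: 1, 13, 37, 73. Second differences: 12, 24, 36. Third differences: 12, 12.
Level-3 differences are constant, so P has degree 3.
Fitting a degree-3 polynomial gives P(x) = 2x³ - x - 1.
The coefficient of x³ is 2.

2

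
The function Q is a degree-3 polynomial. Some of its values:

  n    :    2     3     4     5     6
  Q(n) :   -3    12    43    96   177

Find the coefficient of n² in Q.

First differences: 15, 31, 53, 81. Second differences: 16, 22, 28. Third differences: 6, 6.
Level-3 differences are constant, so Q has degree 3.
Fitting a degree-3 polynomial gives Q(n) = n³ - n² + n - 9.
The coefficient of n² is -1.

-1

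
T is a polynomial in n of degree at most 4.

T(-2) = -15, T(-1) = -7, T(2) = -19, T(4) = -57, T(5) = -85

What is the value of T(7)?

Write T(n) = an^4 + bn³ + cn² + dn + e; the 5 given values yield a linear system in the 5 coefficients.
Solving, the top 2 coefficients vanish, and T(n) = -3n² - n - 5.
Then T(7) = -159.

-159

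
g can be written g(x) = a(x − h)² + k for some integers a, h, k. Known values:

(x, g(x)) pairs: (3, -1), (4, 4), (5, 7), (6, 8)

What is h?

First differences 5, 3, 1; second difference -2 = 2a, so a = -1.
Expanding, the x-coefficient is −2ah = 2h; matching it to the data gives h = 6, and then k = 8.
So g(x) = -1(x − 6)² + 8.
Hence h = 6.

6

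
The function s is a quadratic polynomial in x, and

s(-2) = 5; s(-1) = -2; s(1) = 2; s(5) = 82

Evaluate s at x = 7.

158

Write s(x) = ax² + bx + c; the 4 given values yield a linear system in the 3 coefficients.
Solving, s(x) = 3x² + 2x - 3.
Then s(7) = 158.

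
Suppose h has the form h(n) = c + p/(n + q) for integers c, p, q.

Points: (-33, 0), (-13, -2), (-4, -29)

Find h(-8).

(h(n) − c)(n + q) = p for each data point; the three points give a linear system in c and q, then p follows.
Solving: c = 1, q = 3, p = 30, so h(n) = 1 + 30/(n + 3).
Then h(-8) = 1 + 30/(-5) = -5.

-5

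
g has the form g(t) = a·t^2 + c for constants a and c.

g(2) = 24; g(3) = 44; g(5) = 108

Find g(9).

From g(2) = 24 and g(3) = 44: 4a + c = 24 and 9a + c = 44.
Subtracting: 5a = 20, so a = 4; then c = 24 − 4·4 = 8.
So g(t) = 4t² + 8, and g(9) = 332.

332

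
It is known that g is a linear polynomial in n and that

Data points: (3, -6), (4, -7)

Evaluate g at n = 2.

Write g(n) = an + b; the 2 given values yield a linear system in the 2 coefficients.
Solving, g(n) = -n - 3.
Then g(2) = -5.

-5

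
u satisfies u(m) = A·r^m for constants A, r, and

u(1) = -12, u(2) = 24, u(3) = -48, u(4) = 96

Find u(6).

384

Consecutive ratio: 24/(-12) = -2, and -48/24 = -2, so r = -2.
Then A·(-2)^1 = -12 gives A = 6, and u(m) = 6·(-2)^m.
u(6) = 6·(-2)^6 = 384.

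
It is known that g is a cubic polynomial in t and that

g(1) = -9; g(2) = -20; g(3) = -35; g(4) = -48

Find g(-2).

Write g(t) = at³ + bt² + ct + d; the 4 given values yield a linear system in the 4 coefficients.
Solving, g(t) = t³ - 8t² + 6t - 8.
Then g(-2) = -60.

-60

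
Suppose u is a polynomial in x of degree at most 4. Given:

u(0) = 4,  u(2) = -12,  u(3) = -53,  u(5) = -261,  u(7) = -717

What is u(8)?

-1068

Write u(x) = ax^4 + bx³ + cx² + dx + e; the 5 given values yield a linear system in the 5 coefficients.
Solving, the leading coefficient vanishes, and u(x) = -2x³ - x² + 2x + 4.
Then u(8) = -1068.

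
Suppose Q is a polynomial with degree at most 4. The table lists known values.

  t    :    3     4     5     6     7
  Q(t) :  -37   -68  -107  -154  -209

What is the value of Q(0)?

8

First differences: -31, -39, -47, -55. Second differences: -8, -8, -8.
Level-2 differences are constant, so Q has degree 2.
Fitting a degree-2 polynomial gives Q(t) = -4t² - 3t + 8.
Then Q(0) = 8.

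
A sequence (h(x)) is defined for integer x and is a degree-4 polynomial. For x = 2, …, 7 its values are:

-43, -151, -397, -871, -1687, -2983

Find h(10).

-11491

Write h(x) = ax^4 + bx³ + cx² + dx + e; the 6 given values yield a linear system in the 5 coefficients.
Solving, h(x) = -x^4 - x³ - 5x² + x - 1.
Then h(10) = -11491.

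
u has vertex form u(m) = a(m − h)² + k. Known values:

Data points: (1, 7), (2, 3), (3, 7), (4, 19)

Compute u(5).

First differences -4, 4, 12; second difference 8 = 2a, so a = 4.
Expanding, the m-coefficient is −2ah = -8h; matching it to the data gives h = 2, and then k = 3.
So u(m) = 4(m − 2)² + 3.
u(5) = 4·3² + 3 = 39.

39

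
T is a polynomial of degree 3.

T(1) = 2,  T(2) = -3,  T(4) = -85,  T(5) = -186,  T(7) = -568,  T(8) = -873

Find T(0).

-1

Write T(t) = at³ + bt² + ct + d; the 6 given values yield a linear system in the 4 coefficients.
Solving, T(t) = -2t³ + 2t² + 3t - 1.
Then T(0) = -1.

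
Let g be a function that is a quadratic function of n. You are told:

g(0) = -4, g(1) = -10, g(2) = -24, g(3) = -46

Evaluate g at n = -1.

-6

Write g(n) = an² + bn + c; the 4 given values yield a linear system in the 3 coefficients.
Solving, g(n) = -4n² - 2n - 4.
Then g(-1) = -6.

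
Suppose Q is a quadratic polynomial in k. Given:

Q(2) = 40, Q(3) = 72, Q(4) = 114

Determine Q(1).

18

Write Q(k) = ak² + bk + c; the 3 given values yield a linear system in the 3 coefficients.
Solving, Q(k) = 5k² + 7k + 6.
Then Q(1) = 18.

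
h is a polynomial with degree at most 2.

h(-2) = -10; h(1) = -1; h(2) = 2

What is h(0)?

-4

Write h(n) = an² + bn + c; the 3 given values yield a linear system in the 3 coefficients.
Solving, the leading coefficient vanishes, and h(n) = 3n - 4.
Then h(0) = -4.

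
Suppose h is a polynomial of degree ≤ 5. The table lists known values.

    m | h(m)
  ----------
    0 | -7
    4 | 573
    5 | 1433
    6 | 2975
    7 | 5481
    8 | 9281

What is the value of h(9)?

Write h(m) = am^5 + bm^4 + cm³ + dm² + em + p; the 6 given values yield a linear system in the 6 coefficients.
Solving, the leading coefficient vanishes, and h(m) = 2m^4 + 3m³ - 6m² - 7m - 7.
Then h(9) = 14753.

14753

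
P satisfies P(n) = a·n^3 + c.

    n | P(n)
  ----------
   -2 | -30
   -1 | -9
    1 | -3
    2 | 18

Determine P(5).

From P(-2) = -30 and P(-1) = -9: -8a + c = -30 and -1a + c = -9.
Subtracting: 7a = 21, so a = 3; then c = -30 − 3·(-8) = -6.
So P(n) = 3n³ − 6, and P(5) = 369.

369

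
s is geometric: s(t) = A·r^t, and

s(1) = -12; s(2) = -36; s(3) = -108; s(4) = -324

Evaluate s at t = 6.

Consecutive ratio: -36/(-12) = 3, and -108/(-36) = 3, so r = 3.
Then A·3^1 = -12 gives A = -4, and s(t) = -4·3^t.
s(6) = -4·3^6 = -2916.

-2916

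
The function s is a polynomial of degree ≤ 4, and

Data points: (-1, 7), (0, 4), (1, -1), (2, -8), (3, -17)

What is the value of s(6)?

First differences: -3, -5, -7, -9. Second differences: -2, -2, -2.
Level-2 differences are constant, so s has degree 2.
Fitting a degree-2 polynomial gives s(n) = -n² - 4n + 4.
Then s(6) = -56.

-56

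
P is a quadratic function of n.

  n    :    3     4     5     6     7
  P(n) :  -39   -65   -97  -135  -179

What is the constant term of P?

3

First differences: -26, -32, -38, -44. Second differences: -6, -6, -6.
Level-2 differences are constant, so P has degree 2.
Fitting a degree-2 polynomial gives P(n) = -3n² - 5n + 3.
The constant term is P(0) = 3.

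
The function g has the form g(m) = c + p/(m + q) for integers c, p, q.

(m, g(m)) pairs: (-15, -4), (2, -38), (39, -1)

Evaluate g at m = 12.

2

(g(m) − c)(m + q) = p for each data point; the three points give a linear system in c and q, then p follows.
Solving: c = -2, q = -3, p = 36, so g(m) = -2 + 36/(m − 3).
Then g(12) = -2 + 36/9 = 2.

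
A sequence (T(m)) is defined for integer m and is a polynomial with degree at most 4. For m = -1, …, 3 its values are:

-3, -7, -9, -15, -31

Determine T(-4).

81

Write T(m) = am^4 + bm³ + cm² + dm + e; the 5 given values yield a linear system in the 5 coefficients.
Solving, the leading coefficient vanishes, and T(m) = -m³ + m² - 2m - 7.
Then T(-4) = 81.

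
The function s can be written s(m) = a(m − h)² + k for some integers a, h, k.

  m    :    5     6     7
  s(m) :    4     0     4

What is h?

6

First differences -4, 4; second difference 8 = 2a, so a = 4.
Expanding, the m-coefficient is −2ah = -8h; matching it to the data gives h = 6, and then k = 0.
So s(m) = 4(m − 6)² + 0.
Hence h = 6.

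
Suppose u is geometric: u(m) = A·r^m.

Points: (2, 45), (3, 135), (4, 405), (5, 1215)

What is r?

3

Consecutive ratio: 135/45 = 3, and 405/135 = 3, so r = 3.
Then A·3^2 = 45 gives A = 5, and u(m) = 5·3^m.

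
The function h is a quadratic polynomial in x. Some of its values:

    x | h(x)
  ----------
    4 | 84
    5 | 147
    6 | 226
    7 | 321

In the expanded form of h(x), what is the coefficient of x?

First differences: 63, 79, 95. Second differences: 16, 16.
Level-2 differences are constant, so h has degree 2.
Fitting a degree-2 polynomial gives h(x) = 8x² - 9x - 8.
The coefficient of x is -9.

-9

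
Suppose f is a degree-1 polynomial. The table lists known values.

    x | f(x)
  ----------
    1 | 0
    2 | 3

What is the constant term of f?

-3

Write f(x) = ax + b; the 2 given values yield a linear system in the 2 coefficients.
Solving, f(x) = 3x - 3.
The constant term is f(0) = -3.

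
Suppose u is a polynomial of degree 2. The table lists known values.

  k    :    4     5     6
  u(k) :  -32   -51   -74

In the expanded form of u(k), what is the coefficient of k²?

Write u(k) = ak² + bk + c; the 3 given values yield a linear system in the 3 coefficients.
Solving, u(k) = -2k² - k + 4.
The coefficient of k² is -2.

-2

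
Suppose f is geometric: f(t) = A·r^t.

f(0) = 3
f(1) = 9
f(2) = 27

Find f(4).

243

Consecutive ratio: 9/3 = 3, and 27/9 = 3, so r = 3.
Then A·3^0 = 3 gives A = 3, and f(t) = 3·3^t.
f(4) = 3·3^4 = 243.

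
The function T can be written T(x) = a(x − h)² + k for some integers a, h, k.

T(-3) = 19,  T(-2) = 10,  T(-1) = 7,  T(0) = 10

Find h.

First differences -9, -3, 3; second difference 6 = 2a, so a = 3.
Expanding, the x-coefficient is −2ah = -6h; matching it to the data gives h = -1, and then k = 7.
So T(x) = 3(x + 1)² + 7.
Hence h = -1.

-1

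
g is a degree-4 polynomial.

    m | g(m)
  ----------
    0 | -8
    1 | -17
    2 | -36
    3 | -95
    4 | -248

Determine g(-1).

-3

Write g(m) = am^4 + bm³ + cm² + dm + e; the 5 given values yield a linear system in the 5 coefficients.
Solving, g(m) = -m^4 + m³ - m² - 8m - 8.
Then g(-1) = -3.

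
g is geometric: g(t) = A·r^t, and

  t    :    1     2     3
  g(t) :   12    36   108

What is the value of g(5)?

972

Consecutive ratio: 36/12 = 3, and 108/36 = 3, so r = 3.
Then A·3^1 = 12 gives A = 4, and g(t) = 4·3^t.
g(5) = 4·3^5 = 972.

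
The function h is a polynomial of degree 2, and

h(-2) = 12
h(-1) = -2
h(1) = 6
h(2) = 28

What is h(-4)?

Write h(x) = ax² + bx + c; the 4 given values yield a linear system in the 3 coefficients.
Solving, h(x) = 6x² + 4x - 4.
Then h(-4) = 76.

76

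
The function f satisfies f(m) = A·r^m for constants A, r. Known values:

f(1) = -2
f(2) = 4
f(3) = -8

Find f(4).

Consecutive ratio: 4/(-2) = -2, and -8/4 = -2, so r = -2.
Then A·(-2)^1 = -2 gives A = 1, and f(m) = 1·(-2)^m.
f(4) = 1·(-2)^4 = 16.

16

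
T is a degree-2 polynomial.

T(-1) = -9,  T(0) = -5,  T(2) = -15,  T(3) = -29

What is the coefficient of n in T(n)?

Write T(n) = an² + bn + c; the 4 given values yield a linear system in the 3 coefficients.
Solving, T(n) = -3n² + n - 5.
The coefficient of n is 1.

1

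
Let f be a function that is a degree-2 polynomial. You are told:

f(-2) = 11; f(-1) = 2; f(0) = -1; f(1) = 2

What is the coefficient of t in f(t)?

First differences: -9, -3, 3. Second differences: 6, 6.
Level-2 differences are constant, so f has degree 2.
Fitting a degree-2 polynomial gives f(t) = 3t² - 1.
The coefficient of t is 0.

0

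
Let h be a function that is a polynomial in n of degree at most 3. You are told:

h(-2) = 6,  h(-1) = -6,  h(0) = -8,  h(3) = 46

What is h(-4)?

Write h(n) = an³ + bn² + cn + d; the 4 given values yield a linear system in the 4 coefficients.
Solving, the leading coefficient vanishes, and h(n) = 5n² + 3n - 8.
Then h(-4) = 60.

60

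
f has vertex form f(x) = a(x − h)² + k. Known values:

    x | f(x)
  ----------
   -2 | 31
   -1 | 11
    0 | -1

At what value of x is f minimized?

First differences -20, -12; second difference 8 = 2a, so a = 4.
Expanding, the x-coefficient is −2ah = -8h; matching it to the data gives h = 1, and then k = -5.
So f(x) = 4(x − 1)² − 5.
Hence h = 1.

1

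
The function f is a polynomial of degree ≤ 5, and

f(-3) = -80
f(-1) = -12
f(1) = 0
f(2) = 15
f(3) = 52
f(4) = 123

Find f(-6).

Write f(m) = am^5 + bm^4 + cm³ + dm² + em + p; the 6 given values yield a linear system in the 6 coefficients.
Solving, the top 2 coefficients vanish, and f(m) = 2m³ - m² + 4m - 5.
Then f(-6) = -497.

-497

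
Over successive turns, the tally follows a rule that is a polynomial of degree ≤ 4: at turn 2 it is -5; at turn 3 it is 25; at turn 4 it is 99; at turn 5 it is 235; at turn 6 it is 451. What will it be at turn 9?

1759

Write the value at m as P(m).
First differences: 30, 74, 136, 216. Second differences: 44, 62, 80. Third differences: 18, 18.
Level-3 differences are constant, so P has degree 3.
Fitting a degree-3 polynomial gives P(m) = 3m³ - 5m² - 2m - 5.
Then P(9) = 1759.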